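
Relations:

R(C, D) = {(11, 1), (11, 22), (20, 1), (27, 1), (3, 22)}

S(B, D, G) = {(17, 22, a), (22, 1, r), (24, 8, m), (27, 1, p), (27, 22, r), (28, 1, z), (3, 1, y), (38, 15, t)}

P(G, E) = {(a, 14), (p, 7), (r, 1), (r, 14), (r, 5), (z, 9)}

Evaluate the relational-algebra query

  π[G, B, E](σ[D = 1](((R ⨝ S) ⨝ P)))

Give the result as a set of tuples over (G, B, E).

Natural join on D: {(11, 1, 22, r), (11, 1, 27, p), (11, 1, 28, z), (11, 1, 3, y), (11, 22, 17, a), (11, 22, 27, r), (20, 1, 22, r), (20, 1, 27, p), (20, 1, 28, z), (20, 1, 3, y), (27, 1, 22, r), (27, 1, 27, p), (27, 1, 28, z), (27, 1, 3, y), (3, 22, 17, a), (3, 22, 27, r)}
Natural join on G: {(11, 1, 22, r, 1), (11, 1, 22, r, 14), (11, 1, 22, r, 5), (11, 1, 27, p, 7), (11, 1, 28, z, 9), (11, 22, 17, a, 14), (11, 22, 27, r, 1), (11, 22, 27, r, 14), (11, 22, 27, r, 5), (20, 1, 22, r, 1), (20, 1, 22, r, 14), (20, 1, 22, r, 5), (20, 1, 27, p, 7), (20, 1, 28, z, 9), (27, 1, 22, r, 1), (27, 1, 22, r, 14), (27, 1, 22, r, 5), (27, 1, 27, p, 7), (27, 1, 28, z, 9), (3, 22, 17, a, 14), (3, 22, 27, r, 1), (3, 22, 27, r, 14), (3, 22, 27, r, 5)}
Selection D = 1: {(11, 1, 22, r, 1), (11, 1, 22, r, 14), (11, 1, 22, r, 5), (11, 1, 27, p, 7), (11, 1, 28, z, 9), (20, 1, 22, r, 1), (20, 1, 22, r, 14), (20, 1, 22, r, 5), (20, 1, 27, p, 7), (20, 1, 28, z, 9), (27, 1, 22, r, 1), (27, 1, 22, r, 14), (27, 1, 22, r, 5), (27, 1, 27, p, 7), (27, 1, 28, z, 9)}
Keep only column(s) G, B, E (10 duplicate(s) eliminated): {(p, 27, 7), (r, 22, 1), (r, 22, 14), (r, 22, 5), (z, 28, 9)}

{(p, 27, 7), (r, 22, 1), (r, 22, 14), (r, 22, 5), (z, 28, 9)}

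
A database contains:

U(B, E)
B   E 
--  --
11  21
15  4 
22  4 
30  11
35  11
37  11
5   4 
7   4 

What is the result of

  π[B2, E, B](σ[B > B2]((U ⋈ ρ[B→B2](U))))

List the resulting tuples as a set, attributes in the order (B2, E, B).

{(15, 4, 22), (30, 11, 35), (30, 11, 37), (35, 11, 37), (5, 4, 15), (5, 4, 22), (5, 4, 7), (7, 4, 15), (7, 4, 22)}

ρ[B→B2]: schema becomes (B2, E); tuples unchanged.
U ⋈ ρ[B→B2](U) (natural join on E): {(11, 21, 11), (15, 4, 15), (15, 4, 22), (15, 4, 5), (15, 4, 7), (22, 4, 15), (22, 4, 22), (22, 4, 5), (22, 4, 7), (30, 11, 30), (30, 11, 35), (30, 11, 37), (35, 11, 30), (35, 11, 35), (35, 11, 37), (37, 11, 30), (37, 11, 35), (37, 11, 37), (5, 4, 15), (5, 4, 22), (5, 4, 5), (5, 4, 7), (7, 4, 15), (7, 4, 22), (7, 4, 5), (7, 4, 7)}
Filtering on B > B2 leaves {(15, 4, 5), (15, 4, 7), (22, 4, 15), (22, 4, 5), (22, 4, 7), (35, 11, 30), (37, 11, 30), (37, 11, 35), (7, 4, 5)}.
Keep only column(s) B2, E, B: {(15, 4, 22), (30, 11, 35), (30, 11, 37), (35, 11, 37), (5, 4, 15), (5, 4, 22), (5, 4, 7), (7, 4, 15), (7, 4, 22)}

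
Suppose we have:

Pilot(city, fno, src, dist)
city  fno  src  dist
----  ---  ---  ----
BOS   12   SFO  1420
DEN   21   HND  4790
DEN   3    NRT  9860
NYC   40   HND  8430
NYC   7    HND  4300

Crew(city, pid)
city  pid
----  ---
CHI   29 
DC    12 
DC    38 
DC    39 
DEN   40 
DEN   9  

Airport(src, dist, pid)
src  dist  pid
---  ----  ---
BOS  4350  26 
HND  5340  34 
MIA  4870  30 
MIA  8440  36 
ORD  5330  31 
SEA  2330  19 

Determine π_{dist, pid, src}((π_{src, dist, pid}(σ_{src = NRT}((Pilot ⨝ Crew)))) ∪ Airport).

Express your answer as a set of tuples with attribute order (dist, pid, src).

Pilot ⋈ Crew (natural join on city): {(DEN, 21, HND, 4790, 40), (DEN, 21, HND, 4790, 9), (DEN, 3, NRT, 9860, 40), (DEN, 3, NRT, 9860, 9)}
Selection src = NRT: {(DEN, 3, NRT, 9860, 40), (DEN, 3, NRT, 9860, 9)}
Projecting to src, dist, pid: {(NRT, 9860, 40), (NRT, 9860, 9)}
Taking the union: {(BOS, 4350, 26), (HND, 5340, 34), (MIA, 4870, 30), (MIA, 8440, 36), (NRT, 9860, 40), (NRT, 9860, 9), (ORD, 5330, 31), (SEA, 2330, 19)}
Projecting to dist, pid, src: {(2330, 19, SEA), (4350, 26, BOS), (4870, 30, MIA), (5330, 31, ORD), (5340, 34, HND), (8440, 36, MIA), (9860, 40, NRT), (9860, 9, NRT)}

{(2330, 19, SEA), (4350, 26, BOS), (4870, 30, MIA), (5330, 31, ORD), (5340, 34, HND), (8440, 36, MIA), (9860, 40, NRT), (9860, 9, NRT)}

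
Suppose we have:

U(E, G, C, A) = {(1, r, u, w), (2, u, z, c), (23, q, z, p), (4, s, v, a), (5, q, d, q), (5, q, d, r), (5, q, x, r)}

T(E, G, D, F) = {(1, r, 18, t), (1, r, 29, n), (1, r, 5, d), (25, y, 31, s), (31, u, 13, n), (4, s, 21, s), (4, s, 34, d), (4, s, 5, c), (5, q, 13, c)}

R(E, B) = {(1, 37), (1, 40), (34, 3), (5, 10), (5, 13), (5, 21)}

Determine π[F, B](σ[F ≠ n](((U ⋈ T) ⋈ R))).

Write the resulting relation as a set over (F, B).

U ⋈ T (natural join on E, G): {(1, r, u, w, 18, t), (1, r, u, w, 29, n), (1, r, u, w, 5, d), (4, s, v, a, 21, s), (4, s, v, a, 34, d), (4, s, v, a, 5, c), (5, q, d, q, 13, c), (5, q, d, r, 13, c), (5, q, x, r, 13, c)}
(U ⋈ T) ⋈ R (natural join on E): {(1, r, u, w, 18, t, 37), (1, r, u, w, 18, t, 40), (1, r, u, w, 29, n, 37), (1, r, u, w, 29, n, 40), (1, r, u, w, 5, d, 37), (1, r, u, w, 5, d, 40), (5, q, d, q, 13, c, 10), (5, q, d, q, 13, c, 13), (5, q, d, q, 13, c, 21), (5, q, d, r, 13, c, 10), (5, q, d, r, 13, c, 13), (5, q, d, r, 13, c, 21), (5, q, x, r, 13, c, 10), (5, q, x, r, 13, c, 13), (5, q, x, r, 13, c, 21)}
σ[F ≠ n]: keep tuples satisfying F ≠ n → {(1, r, u, w, 18, t, 37), (1, r, u, w, 18, t, 40), (1, r, u, w, 5, d, 37), (1, r, u, w, 5, d, 40), (5, q, d, q, 13, c, 10), (5, q, d, q, 13, c, 13), (5, q, d, q, 13, c, 21), (5, q, d, r, 13, c, 10), (5, q, d, r, 13, c, 13), (5, q, d, r, 13, c, 21), (5, q, x, r, 13, c, 10), (5, q, x, r, 13, c, 13), (5, q, x, r, 13, c, 21)}
Keep only column(s) F, B (6 duplicate(s) eliminated): {(c, 10), (c, 13), (c, 21), (d, 37), (d, 40), (t, 37), (t, 40)}

{(c, 10), (c, 13), (c, 21), (d, 37), (d, 40), (t, 37), (t, 40)}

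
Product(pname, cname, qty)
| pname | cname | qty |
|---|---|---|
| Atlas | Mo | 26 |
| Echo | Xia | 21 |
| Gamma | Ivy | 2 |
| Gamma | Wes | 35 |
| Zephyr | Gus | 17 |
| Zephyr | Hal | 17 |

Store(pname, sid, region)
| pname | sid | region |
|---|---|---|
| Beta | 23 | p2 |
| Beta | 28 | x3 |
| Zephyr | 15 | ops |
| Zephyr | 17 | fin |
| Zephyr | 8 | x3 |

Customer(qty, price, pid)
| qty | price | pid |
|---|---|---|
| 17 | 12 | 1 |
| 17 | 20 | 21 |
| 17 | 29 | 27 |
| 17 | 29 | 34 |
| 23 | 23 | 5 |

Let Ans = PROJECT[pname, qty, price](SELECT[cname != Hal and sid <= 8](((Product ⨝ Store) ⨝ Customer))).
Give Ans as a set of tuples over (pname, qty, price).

Joining Product and Store on pname yields {(Zephyr, Gus, 17, 15, ops), (Zephyr, Gus, 17, 17, fin), (Zephyr, Gus, 17, 8, x3), (Zephyr, Hal, 17, 15, ops), (Zephyr, Hal, 17, 17, fin), (Zephyr, Hal, 17, 8, x3)}.
Joining (Product ⨝ Store) and Customer on qty yields {(Zephyr, Gus, 17, 15, ops, 12, 1), (Zephyr, Gus, 17, 15, ops, 20, 21), (Zephyr, Gus, 17, 15, ops, 29, 27), (Zephyr, Gus, 17, 15, ops, 29, 34), (Zephyr, Gus, 17, 17, fin, 12, 1), (Zephyr, Gus, 17, 17, fin, 20, 21), (Zephyr, Gus, 17, 17, fin, 29, 27), (Zephyr, Gus, 17, 17, fin, 29, 34), (Zephyr, Gus, 17, 8, x3, 12, 1), (Zephyr, Gus, 17, 8, x3, 20, 21), (Zephyr, Gus, 17, 8, x3, 29, 27), (Zephyr, Gus, 17, 8, x3, 29, 34), (Zephyr, Hal, 17, 15, ops, 12, 1), (Zephyr, Hal, 17, 15, ops, 20, 21), (Zephyr, Hal, 17, 15, ops, 29, 27), (Zephyr, Hal, 17, 15, ops, 29, 34), (Zephyr, Hal, 17, 17, fin, 12, 1), (Zephyr, Hal, 17, 17, fin, 20, 21), (Zephyr, Hal, 17, 17, fin, 29, 27), (Zephyr, Hal, 17, 17, fin, 29, 34), (Zephyr, Hal, 17, 8, x3, 12, 1), (Zephyr, Hal, 17, 8, x3, 20, 21), (Zephyr, Hal, 17, 8, x3, 29, 27), (Zephyr, Hal, 17, 8, x3, 29, 34)}.
Apply σ_{cname != Hal and sid <= 8}; surviving tuples: {(Zephyr, Gus, 17, 8, x3, 12, 1), (Zephyr, Gus, 17, 8, x3, 20, 21), (Zephyr, Gus, 17, 8, x3, 29, 27), (Zephyr, Gus, 17, 8, x3, 29, 34)}
Projecting to pname, qty, price (1 duplicate(s) eliminated): {(Zephyr, 17, 12), (Zephyr, 17, 20), (Zephyr, 17, 29)}

{(Zephyr, 17, 12), (Zephyr, 17, 20), (Zephyr, 17, 29)}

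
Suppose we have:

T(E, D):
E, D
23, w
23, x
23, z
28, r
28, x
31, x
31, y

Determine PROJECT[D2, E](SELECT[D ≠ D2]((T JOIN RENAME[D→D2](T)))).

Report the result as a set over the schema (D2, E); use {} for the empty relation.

{(r, 28), (w, 23), (x, 23), (x, 28), (x, 31), (y, 31), (z, 23)}

ρ[D→D2]: schema becomes (E, D2); tuples unchanged.
T ⋈ RENAME[D→D2](T) (natural join on E): {(23, w, w), (23, w, x), (23, w, z), (23, x, w), (23, x, x), (23, x, z), (23, z, w), (23, z, x), (23, z, z), (28, r, r), (28, r, x), (28, x, r), (28, x, x), (31, x, x), (31, x, y), (31, y, x), (31, y, y)}
Apply σ_{D ≠ D2}; surviving tuples: {(23, w, x), (23, w, z), (23, x, w), (23, x, z), (23, z, w), (23, z, x), (28, r, x), (28, x, r), (31, x, y), (31, y, x)}
Keep only column(s) D2, E (3 duplicate(s) eliminated): {(r, 28), (w, 23), (x, 23), (x, 28), (x, 31), (y, 31), (z, 23)}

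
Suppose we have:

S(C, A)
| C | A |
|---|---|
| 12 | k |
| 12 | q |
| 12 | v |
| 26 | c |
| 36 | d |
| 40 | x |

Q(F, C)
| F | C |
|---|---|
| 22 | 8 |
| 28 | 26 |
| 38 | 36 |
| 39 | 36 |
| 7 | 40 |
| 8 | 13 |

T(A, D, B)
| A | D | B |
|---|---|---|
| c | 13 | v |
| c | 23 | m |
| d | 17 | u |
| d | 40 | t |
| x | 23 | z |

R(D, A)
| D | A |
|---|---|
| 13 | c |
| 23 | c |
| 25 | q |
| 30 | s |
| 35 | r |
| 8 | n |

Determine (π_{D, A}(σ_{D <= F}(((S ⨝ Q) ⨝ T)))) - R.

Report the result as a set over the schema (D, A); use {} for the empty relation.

{(17, d)}

S ⋈ Q (natural join on C): {(26, c, 28), (36, d, 38), (36, d, 39), (40, x, 7)}
(S ⨝ Q) ⋈ T (natural join on A): {(26, c, 28, 13, v), (26, c, 28, 23, m), (36, d, 38, 17, u), (36, d, 38, 40, t), (36, d, 39, 17, u), (36, d, 39, 40, t), (40, x, 7, 23, z)}
Apply σ_{D <= F}; surviving tuples: {(26, c, 28, 13, v), (26, c, 28, 23, m), (36, d, 38, 17, u), (36, d, 39, 17, u)}
Keep only column(s) D, A (1 duplicate(s) eliminated): {(13, c), (17, d), (23, c)}
Taking the difference: {(17, d)}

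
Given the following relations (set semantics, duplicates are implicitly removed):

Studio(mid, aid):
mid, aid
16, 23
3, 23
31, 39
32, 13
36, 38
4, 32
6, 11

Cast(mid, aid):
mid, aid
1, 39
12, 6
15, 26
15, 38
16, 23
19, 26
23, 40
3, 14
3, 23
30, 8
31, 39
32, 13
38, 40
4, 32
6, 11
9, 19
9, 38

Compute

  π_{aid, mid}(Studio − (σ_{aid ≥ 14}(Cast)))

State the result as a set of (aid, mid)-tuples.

Apply σ_{aid ≥ 14}; surviving tuples: {(1, 39), (15, 26), (15, 38), (16, 23), (19, 26), (23, 40), (3, 14), (3, 23), (31, 39), (38, 40), (4, 32), (9, 19), (9, 38)}
Difference: {(16, 23), (3, 23), (31, 39), (32, 13), (36, 38), (4, 32), (6, 11)} with {(1, 39), (15, 26), (15, 38), (16, 23), (19, 26), (23, 40), (3, 14), (3, 23), (31, 39), (38, 40), (4, 32), (9, 19), (9, 38)} → {(32, 13), (36, 38), (6, 11)}
π[aid, mid]: project onto (aid, mid) → {(11, 6), (13, 32), (38, 36)}

{(11, 6), (13, 32), (38, 36)}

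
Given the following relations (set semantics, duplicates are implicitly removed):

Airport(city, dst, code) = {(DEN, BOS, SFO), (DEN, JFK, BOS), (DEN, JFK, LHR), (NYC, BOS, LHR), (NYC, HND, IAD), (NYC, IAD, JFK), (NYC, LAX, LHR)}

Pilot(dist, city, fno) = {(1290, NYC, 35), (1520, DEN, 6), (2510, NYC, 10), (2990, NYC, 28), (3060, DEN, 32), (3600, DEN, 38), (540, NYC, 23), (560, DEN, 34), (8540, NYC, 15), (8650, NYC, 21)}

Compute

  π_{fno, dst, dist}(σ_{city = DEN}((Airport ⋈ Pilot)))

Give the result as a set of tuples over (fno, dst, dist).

{(32, BOS, 3060), (32, JFK, 3060), (34, BOS, 560), (34, JFK, 560), (38, BOS, 3600), (38, JFK, 3600), (6, BOS, 1520), (6, JFK, 1520)}

Natural join on city: {(DEN, BOS, SFO, 1520, 6), (DEN, BOS, SFO, 3060, 32), (DEN, BOS, SFO, 3600, 38), (DEN, BOS, SFO, 560, 34), (DEN, JFK, BOS, 1520, 6), (DEN, JFK, BOS, 3060, 32), (DEN, JFK, BOS, 3600, 38), (DEN, JFK, BOS, 560, 34), (DEN, JFK, LHR, 1520, 6), (DEN, JFK, LHR, 3060, 32), (DEN, JFK, LHR, 3600, 38), (DEN, JFK, LHR, 560, 34), (NYC, BOS, LHR, 1290, 35), (NYC, BOS, LHR, 2510, 10), (NYC, BOS, LHR, 2990, 28), (NYC, BOS, LHR, 540, 23), (NYC, BOS, LHR, 8540, 15), (NYC, BOS, LHR, 8650, 21), (NYC, HND, IAD, 1290, 35), (NYC, HND, IAD, 2510, 10), (NYC, HND, IAD, 2990, 28), (NYC, HND, IAD, 540, 23), (NYC, HND, IAD, 8540, 15), (NYC, HND, IAD, 8650, 21), (NYC, IAD, JFK, 1290, 35), (NYC, IAD, JFK, 2510, 10), (NYC, IAD, JFK, 2990, 28), (NYC, IAD, JFK, 540, 23), (NYC, IAD, JFK, 8540, 15), (NYC, IAD, JFK, 8650, 21), (NYC, LAX, LHR, 1290, 35), (NYC, LAX, LHR, 2510, 10), (NYC, LAX, LHR, 2990, 28), (NYC, LAX, LHR, 540, 23), (NYC, LAX, LHR, 8540, 15), (NYC, LAX, LHR, 8650, 21)}
σ[city = DEN]: keep tuples satisfying city = DEN → {(DEN, BOS, SFO, 1520, 6), (DEN, BOS, SFO, 3060, 32), (DEN, BOS, SFO, 3600, 38), (DEN, BOS, SFO, 560, 34), (DEN, JFK, BOS, 1520, 6), (DEN, JFK, BOS, 3060, 32), (DEN, JFK, BOS, 3600, 38), (DEN, JFK, BOS, 560, 34), (DEN, JFK, LHR, 1520, 6), (DEN, JFK, LHR, 3060, 32), (DEN, JFK, LHR, 3600, 38), (DEN, JFK, LHR, 560, 34)}
Projecting to fno, dst, dist (4 duplicate(s) eliminated): {(32, BOS, 3060), (32, JFK, 3060), (34, BOS, 560), (34, JFK, 560), (38, BOS, 3600), (38, JFK, 3600), (6, BOS, 1520), (6, JFK, 1520)}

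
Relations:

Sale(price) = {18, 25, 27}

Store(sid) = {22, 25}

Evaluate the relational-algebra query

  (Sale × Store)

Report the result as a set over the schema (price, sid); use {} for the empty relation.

{(18, 22), (18, 25), (25, 22), (25, 25), (27, 22), (27, 25)}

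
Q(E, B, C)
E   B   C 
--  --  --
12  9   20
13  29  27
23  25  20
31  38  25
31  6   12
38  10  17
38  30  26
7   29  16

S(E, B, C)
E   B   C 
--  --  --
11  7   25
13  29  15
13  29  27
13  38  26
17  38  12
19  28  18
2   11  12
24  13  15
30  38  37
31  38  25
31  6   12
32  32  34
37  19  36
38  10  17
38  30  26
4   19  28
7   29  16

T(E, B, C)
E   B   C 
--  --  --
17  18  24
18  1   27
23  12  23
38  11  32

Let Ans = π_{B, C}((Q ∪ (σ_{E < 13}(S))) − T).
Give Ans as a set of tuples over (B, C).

Selection E < 13: {(11, 7, 25), (2, 11, 12), (4, 19, 28), (7, 29, 16)}
Set union of the two operands is {(11, 7, 25), (12, 9, 20), (13, 29, 27), (2, 11, 12), (23, 25, 20), (31, 38, 25), (31, 6, 12), (38, 10, 17), (38, 30, 26), (4, 19, 28), (7, 29, 16)}.
Set difference of the two operands is {(11, 7, 25), (12, 9, 20), (13, 29, 27), (2, 11, 12), (23, 25, 20), (31, 38, 25), (31, 6, 12), (38, 10, 17), (38, 30, 26), (4, 19, 28), (7, 29, 16)}.
Keep only column(s) B, C: {(10, 17), (11, 12), (19, 28), (25, 20), (29, 16), (29, 27), (30, 26), (38, 25), (6, 12), (7, 25), (9, 20)}

{(10, 17), (11, 12), (19, 28), (25, 20), (29, 16), (29, 27), (30, 26), (38, 25), (6, 12), (7, 25), (9, 20)}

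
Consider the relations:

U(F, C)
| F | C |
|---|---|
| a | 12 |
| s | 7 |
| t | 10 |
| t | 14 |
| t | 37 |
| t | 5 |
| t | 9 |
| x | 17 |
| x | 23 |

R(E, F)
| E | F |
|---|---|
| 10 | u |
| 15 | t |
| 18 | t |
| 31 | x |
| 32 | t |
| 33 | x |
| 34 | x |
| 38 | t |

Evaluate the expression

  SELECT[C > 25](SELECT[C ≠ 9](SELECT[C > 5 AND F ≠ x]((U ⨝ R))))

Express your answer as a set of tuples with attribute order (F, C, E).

U ⋈ R (natural join on F): {(t, 10, 15), (t, 10, 18), (t, 10, 32), (t, 10, 38), (t, 14, 15), (t, 14, 18), (t, 14, 32), (t, 14, 38), (t, 37, 15), (t, 37, 18), (t, 37, 32), (t, 37, 38), (t, 5, 15), (t, 5, 18), (t, 5, 32), (t, 5, 38), (t, 9, 15), (t, 9, 18), (t, 9, 32), (t, 9, 38), (x, 17, 31), (x, 17, 33), (x, 17, 34), (x, 23, 31), (x, 23, 33), (x, 23, 34)}
σ[C > 5 AND F ≠ x]: keep tuples satisfying C > 5 AND F ≠ x → {(t, 10, 15), (t, 10, 18), (t, 10, 32), (t, 10, 38), (t, 14, 15), (t, 14, 18), (t, 14, 32), (t, 14, 38), (t, 37, 15), (t, 37, 18), (t, 37, 32), (t, 37, 38), (t, 9, 15), (t, 9, 18), (t, 9, 32), (t, 9, 38)}
σ[C ≠ 9]: keep tuples satisfying C ≠ 9 → {(t, 10, 15), (t, 10, 18), (t, 10, 32), (t, 10, 38), (t, 14, 15), (t, 14, 18), (t, 14, 32), (t, 14, 38), (t, 37, 15), (t, 37, 18), (t, 37, 32), (t, 37, 38)}
σ[C > 25]: keep tuples satisfying C > 25 → {(t, 37, 15), (t, 37, 18), (t, 37, 32), (t, 37, 38)}

{(t, 37, 15), (t, 37, 18), (t, 37, 32), (t, 37, 38)}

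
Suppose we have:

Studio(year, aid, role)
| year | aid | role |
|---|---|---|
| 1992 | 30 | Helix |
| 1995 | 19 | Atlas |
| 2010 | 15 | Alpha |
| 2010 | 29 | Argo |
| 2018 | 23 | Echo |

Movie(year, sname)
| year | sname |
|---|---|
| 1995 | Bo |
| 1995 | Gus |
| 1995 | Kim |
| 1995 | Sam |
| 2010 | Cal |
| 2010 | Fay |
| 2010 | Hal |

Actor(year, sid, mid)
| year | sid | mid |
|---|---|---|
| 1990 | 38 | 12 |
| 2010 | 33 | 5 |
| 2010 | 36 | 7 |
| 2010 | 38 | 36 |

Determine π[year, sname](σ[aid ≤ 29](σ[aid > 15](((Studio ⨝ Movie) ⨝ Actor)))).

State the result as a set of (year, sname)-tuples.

{(2010, Cal), (2010, Fay), (2010, Hal)}

Natural join on year: {(1995, 19, Atlas, Bo), (1995, 19, Atlas, Gus), (1995, 19, Atlas, Kim), (1995, 19, Atlas, Sam), (2010, 15, Alpha, Cal), (2010, 15, Alpha, Fay), (2010, 15, Alpha, Hal), (2010, 29, Argo, Cal), (2010, 29, Argo, Fay), (2010, 29, Argo, Hal)}
Natural join on year: {(2010, 15, Alpha, Cal, 33, 5), (2010, 15, Alpha, Cal, 36, 7), (2010, 15, Alpha, Cal, 38, 36), (2010, 15, Alpha, Fay, 33, 5), (2010, 15, Alpha, Fay, 36, 7), (2010, 15, Alpha, Fay, 38, 36), (2010, 15, Alpha, Hal, 33, 5), (2010, 15, Alpha, Hal, 36, 7), (2010, 15, Alpha, Hal, 38, 36), (2010, 29, Argo, Cal, 33, 5), (2010, 29, Argo, Cal, 36, 7), (2010, 29, Argo, Cal, 38, 36), (2010, 29, Argo, Fay, 33, 5), (2010, 29, Argo, Fay, 36, 7), (2010, 29, Argo, Fay, 38, 36), (2010, 29, Argo, Hal, 33, 5), (2010, 29, Argo, Hal, 36, 7), (2010, 29, Argo, Hal, 38, 36)}
σ[aid > 15]: keep tuples satisfying aid > 15 → {(2010, 29, Argo, Cal, 33, 5), (2010, 29, Argo, Cal, 36, 7), (2010, 29, Argo, Cal, 38, 36), (2010, 29, Argo, Fay, 33, 5), (2010, 29, Argo, Fay, 36, 7), (2010, 29, Argo, Fay, 38, 36), (2010, 29, Argo, Hal, 33, 5), (2010, 29, Argo, Hal, 36, 7), (2010, 29, Argo, Hal, 38, 36)}
σ[aid ≤ 29]: keep tuples satisfying aid ≤ 29 → {(2010, 29, Argo, Cal, 33, 5), (2010, 29, Argo, Cal, 36, 7), (2010, 29, Argo, Cal, 38, 36), (2010, 29, Argo, Fay, 33, 5), (2010, 29, Argo, Fay, 36, 7), (2010, 29, Argo, Fay, 38, 36), (2010, 29, Argo, Hal, 33, 5), (2010, 29, Argo, Hal, 36, 7), (2010, 29, Argo, Hal, 38, 36)}
Keep only column(s) year, sname (6 duplicate(s) eliminated): {(2010, Cal), (2010, Fay), (2010, Hal)}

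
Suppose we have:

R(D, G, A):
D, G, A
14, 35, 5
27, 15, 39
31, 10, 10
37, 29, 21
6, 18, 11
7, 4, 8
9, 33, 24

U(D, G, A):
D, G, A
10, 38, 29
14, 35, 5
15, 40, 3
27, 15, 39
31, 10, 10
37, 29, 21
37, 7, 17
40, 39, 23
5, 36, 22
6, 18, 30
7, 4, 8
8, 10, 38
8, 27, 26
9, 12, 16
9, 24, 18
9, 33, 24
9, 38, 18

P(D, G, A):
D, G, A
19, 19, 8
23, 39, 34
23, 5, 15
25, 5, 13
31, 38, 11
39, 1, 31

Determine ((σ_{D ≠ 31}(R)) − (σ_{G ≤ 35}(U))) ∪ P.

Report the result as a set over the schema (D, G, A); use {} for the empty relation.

{(19, 19, 8), (23, 39, 34), (23, 5, 15), (25, 5, 13), (31, 38, 11), (39, 1, 31), (6, 18, 11)}

σ[D ≠ 31]: keep tuples satisfying D ≠ 31 → {(14, 35, 5), (27, 15, 39), (37, 29, 21), (6, 18, 11), (7, 4, 8), (9, 33, 24)}
σ[G ≤ 35]: keep tuples satisfying G ≤ 35 → {(14, 35, 5), (27, 15, 39), (31, 10, 10), (37, 29, 21), (37, 7, 17), (6, 18, 30), (7, 4, 8), (8, 10, 38), (8, 27, 26), (9, 12, 16), (9, 24, 18), (9, 33, 24)}
Taking the difference: {(6, 18, 11)}
Taking the union: {(19, 19, 8), (23, 39, 34), (23, 5, 15), (25, 5, 13), (31, 38, 11), (39, 1, 31), (6, 18, 11)}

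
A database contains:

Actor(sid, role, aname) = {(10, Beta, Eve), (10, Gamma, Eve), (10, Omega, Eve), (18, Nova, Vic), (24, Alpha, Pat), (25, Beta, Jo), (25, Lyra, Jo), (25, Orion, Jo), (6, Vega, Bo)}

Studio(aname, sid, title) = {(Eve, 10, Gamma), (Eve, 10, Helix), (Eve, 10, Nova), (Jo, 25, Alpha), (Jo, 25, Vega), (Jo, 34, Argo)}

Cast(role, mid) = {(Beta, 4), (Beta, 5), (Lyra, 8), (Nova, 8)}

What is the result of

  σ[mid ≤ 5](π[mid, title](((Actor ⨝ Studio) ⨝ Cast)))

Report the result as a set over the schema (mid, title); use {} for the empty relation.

{(4, Alpha), (4, Gamma), (4, Helix), (4, Nova), (4, Vega), (5, Alpha), (5, Gamma), (5, Helix), (5, Nova), (5, Vega)}

Actor ⋈ Studio (natural join on sid, aname): {(10, Beta, Eve, Gamma), (10, Beta, Eve, Helix), (10, Beta, Eve, Nova), (10, Gamma, Eve, Gamma), (10, Gamma, Eve, Helix), (10, Gamma, Eve, Nova), (10, Omega, Eve, Gamma), (10, Omega, Eve, Helix), (10, Omega, Eve, Nova), (25, Beta, Jo, Alpha), (25, Beta, Jo, Vega), (25, Lyra, Jo, Alpha), (25, Lyra, Jo, Vega), (25, Orion, Jo, Alpha), (25, Orion, Jo, Vega)}
(Actor ⨝ Studio) ⋈ Cast (natural join on role): {(10, Beta, Eve, Gamma, 4), (10, Beta, Eve, Gamma, 5), (10, Beta, Eve, Helix, 4), (10, Beta, Eve, Helix, 5), (10, Beta, Eve, Nova, 4), (10, Beta, Eve, Nova, 5), (25, Beta, Jo, Alpha, 4), (25, Beta, Jo, Alpha, 5), (25, Beta, Jo, Vega, 4), (25, Beta, Jo, Vega, 5), (25, Lyra, Jo, Alpha, 8), (25, Lyra, Jo, Vega, 8)}
Keep only column(s) mid, title: {(4, Alpha), (4, Gamma), (4, Helix), (4, Nova), (4, Vega), (5, Alpha), (5, Gamma), (5, Helix), (5, Nova), (5, Vega), (8, Alpha), (8, Vega)}
Selection mid ≤ 5: {(4, Alpha), (4, Gamma), (4, Helix), (4, Nova), (4, Vega), (5, Alpha), (5, Gamma), (5, Helix), (5, Nova), (5, Vega)}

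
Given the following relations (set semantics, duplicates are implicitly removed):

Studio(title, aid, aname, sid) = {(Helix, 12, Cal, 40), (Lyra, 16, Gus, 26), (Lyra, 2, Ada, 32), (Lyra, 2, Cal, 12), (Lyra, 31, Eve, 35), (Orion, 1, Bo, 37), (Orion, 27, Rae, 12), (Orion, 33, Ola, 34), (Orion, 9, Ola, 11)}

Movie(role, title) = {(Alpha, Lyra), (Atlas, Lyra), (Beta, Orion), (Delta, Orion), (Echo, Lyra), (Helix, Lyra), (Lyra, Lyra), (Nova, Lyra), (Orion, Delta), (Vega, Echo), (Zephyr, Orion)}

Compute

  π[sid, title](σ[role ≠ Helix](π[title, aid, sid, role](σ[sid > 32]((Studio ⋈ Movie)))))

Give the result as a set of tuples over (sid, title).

Natural join on title: {(Lyra, 16, Gus, 26, Alpha), (Lyra, 16, Gus, 26, Atlas), (Lyra, 16, Gus, 26, Echo), (Lyra, 16, Gus, 26, Helix), (Lyra, 16, Gus, 26, Lyra), (Lyra, 16, Gus, 26, Nova), (Lyra, 2, Ada, 32, Alpha), (Lyra, 2, Ada, 32, Atlas), (Lyra, 2, Ada, 32, Echo), (Lyra, 2, Ada, 32, Helix), (Lyra, 2, Ada, 32, Lyra), (Lyra, 2, Ada, 32, Nova), (Lyra, 2, Cal, 12, Alpha), (Lyra, 2, Cal, 12, Atlas), (Lyra, 2, Cal, 12, Echo), (Lyra, 2, Cal, 12, Helix), (Lyra, 2, Cal, 12, Lyra), (Lyra, 2, Cal, 12, Nova), (Lyra, 31, Eve, 35, Alpha), (Lyra, 31, Eve, 35, Atlas), (Lyra, 31, Eve, 35, Echo), (Lyra, 31, Eve, 35, Helix), (Lyra, 31, Eve, 35, Lyra), (Lyra, 31, Eve, 35, Nova), (Orion, 1, Bo, 37, Beta), (Orion, 1, Bo, 37, Delta), (Orion, 1, Bo, 37, Zephyr), (Orion, 27, Rae, 12, Beta), (Orion, 27, Rae, 12, Delta), (Orion, 27, Rae, 12, Zephyr), (Orion, 33, Ola, 34, Beta), (Orion, 33, Ola, 34, Delta), (Orion, 33, Ola, 34, Zephyr), (Orion, 9, Ola, 11, Beta), (Orion, 9, Ola, 11, Delta), (Orion, 9, Ola, 11, Zephyr)}
Selection sid > 32: {(Lyra, 31, Eve, 35, Alpha), (Lyra, 31, Eve, 35, Atlas), (Lyra, 31, Eve, 35, Echo), (Lyra, 31, Eve, 35, Helix), (Lyra, 31, Eve, 35, Lyra), (Lyra, 31, Eve, 35, Nova), (Orion, 1, Bo, 37, Beta), (Orion, 1, Bo, 37, Delta), (Orion, 1, Bo, 37, Zephyr), (Orion, 33, Ola, 34, Beta), (Orion, 33, Ola, 34, Delta), (Orion, 33, Ola, 34, Zephyr)}
π_{title, aid, sid, role} gives {(Lyra, 31, 35, Alpha), (Lyra, 31, 35, Atlas), (Lyra, 31, 35, Echo), (Lyra, 31, 35, Helix), (Lyra, 31, 35, Lyra), (Lyra, 31, 35, Nova), (Orion, 1, 37, Beta), (Orion, 1, 37, Delta), (Orion, 1, 37, Zephyr), (Orion, 33, 34, Beta), (Orion, 33, 34, Delta), (Orion, 33, 34, Zephyr)}.
Selection role ≠ Helix: {(Lyra, 31, 35, Alpha), (Lyra, 31, 35, Atlas), (Lyra, 31, 35, Echo), (Lyra, 31, 35, Lyra), (Lyra, 31, 35, Nova), (Orion, 1, 37, Beta), (Orion, 1, 37, Delta), (Orion, 1, 37, Zephyr), (Orion, 33, 34, Beta), (Orion, 33, 34, Delta), (Orion, 33, 34, Zephyr)}
π_{sid, title} gives {(34, Orion), (35, Lyra), (37, Orion)} (8 duplicate(s) eliminated).

{(34, Orion), (35, Lyra), (37, Orion)}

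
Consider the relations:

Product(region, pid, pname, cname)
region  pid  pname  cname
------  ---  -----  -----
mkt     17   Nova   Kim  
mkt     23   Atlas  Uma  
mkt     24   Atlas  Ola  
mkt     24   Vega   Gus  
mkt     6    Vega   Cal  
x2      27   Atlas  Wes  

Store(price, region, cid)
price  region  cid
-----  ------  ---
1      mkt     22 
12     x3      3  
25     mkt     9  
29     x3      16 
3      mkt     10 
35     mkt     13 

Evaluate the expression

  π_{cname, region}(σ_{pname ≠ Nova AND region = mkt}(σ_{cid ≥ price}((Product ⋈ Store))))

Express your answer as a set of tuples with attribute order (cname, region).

Joining Product and Store on region yields {(mkt, 17, Nova, Kim, 1, 22), (mkt, 17, Nova, Kim, 25, 9), (mkt, 17, Nova, Kim, 3, 10), (mkt, 17, Nova, Kim, 35, 13), (mkt, 23, Atlas, Uma, 1, 22), (mkt, 23, Atlas, Uma, 25, 9), (mkt, 23, Atlas, Uma, 3, 10), (mkt, 23, Atlas, Uma, 35, 13), (mkt, 24, Atlas, Ola, 1, 22), (mkt, 24, Atlas, Ola, 25, 9), (mkt, 24, Atlas, Ola, 3, 10), (mkt, 24, Atlas, Ola, 35, 13), (mkt, 24, Vega, Gus, 1, 22), (mkt, 24, Vega, Gus, 25, 9), (mkt, 24, Vega, Gus, 3, 10), (mkt, 24, Vega, Gus, 35, 13), (mkt, 6, Vega, Cal, 1, 22), (mkt, 6, Vega, Cal, 25, 9), (mkt, 6, Vega, Cal, 3, 10), (mkt, 6, Vega, Cal, 35, 13)}.
Selection cid ≥ price: {(mkt, 17, Nova, Kim, 1, 22), (mkt, 17, Nova, Kim, 3, 10), (mkt, 23, Atlas, Uma, 1, 22), (mkt, 23, Atlas, Uma, 3, 10), (mkt, 24, Atlas, Ola, 1, 22), (mkt, 24, Atlas, Ola, 3, 10), (mkt, 24, Vega, Gus, 1, 22), (mkt, 24, Vega, Gus, 3, 10), (mkt, 6, Vega, Cal, 1, 22), (mkt, 6, Vega, Cal, 3, 10)}
Selection pname ≠ Nova AND region = mkt: {(mkt, 23, Atlas, Uma, 1, 22), (mkt, 23, Atlas, Uma, 3, 10), (mkt, 24, Atlas, Ola, 1, 22), (mkt, 24, Atlas, Ola, 3, 10), (mkt, 24, Vega, Gus, 1, 22), (mkt, 24, Vega, Gus, 3, 10), (mkt, 6, Vega, Cal, 1, 22), (mkt, 6, Vega, Cal, 3, 10)}
π_{cname, region} gives {(Cal, mkt), (Gus, mkt), (Ola, mkt), (Uma, mkt)} (4 duplicate(s) eliminated).

{(Cal, mkt), (Gus, mkt), (Ola, mkt), (Uma, mkt)}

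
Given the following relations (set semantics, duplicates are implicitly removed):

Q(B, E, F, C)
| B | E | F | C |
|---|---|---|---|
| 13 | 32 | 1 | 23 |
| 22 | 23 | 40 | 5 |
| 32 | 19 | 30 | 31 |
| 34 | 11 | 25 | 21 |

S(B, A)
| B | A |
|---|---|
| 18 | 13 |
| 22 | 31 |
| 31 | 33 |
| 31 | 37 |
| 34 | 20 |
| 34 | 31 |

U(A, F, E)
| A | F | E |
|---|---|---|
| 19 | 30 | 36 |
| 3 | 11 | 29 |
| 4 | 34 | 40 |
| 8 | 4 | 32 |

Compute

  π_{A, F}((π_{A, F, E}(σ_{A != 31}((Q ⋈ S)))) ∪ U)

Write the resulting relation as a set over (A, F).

Q ⋈ S (natural join on B): {(22, 23, 40, 5, 31), (34, 11, 25, 21, 20), (34, 11, 25, 21, 31)}
Filtering on A != 31 leaves {(34, 11, 25, 21, 20)}.
π[A, F, E]: project onto (A, F, E) → {(20, 25, 11)}
Union: {(20, 25, 11)} with {(19, 30, 36), (3, 11, 29), (4, 34, 40), (8, 4, 32)} → {(19, 30, 36), (20, 25, 11), (3, 11, 29), (4, 34, 40), (8, 4, 32)}
π[A, F]: project onto (A, F) → {(19, 30), (20, 25), (3, 11), (4, 34), (8, 4)}

{(19, 30), (20, 25), (3, 11), (4, 34), (8, 4)}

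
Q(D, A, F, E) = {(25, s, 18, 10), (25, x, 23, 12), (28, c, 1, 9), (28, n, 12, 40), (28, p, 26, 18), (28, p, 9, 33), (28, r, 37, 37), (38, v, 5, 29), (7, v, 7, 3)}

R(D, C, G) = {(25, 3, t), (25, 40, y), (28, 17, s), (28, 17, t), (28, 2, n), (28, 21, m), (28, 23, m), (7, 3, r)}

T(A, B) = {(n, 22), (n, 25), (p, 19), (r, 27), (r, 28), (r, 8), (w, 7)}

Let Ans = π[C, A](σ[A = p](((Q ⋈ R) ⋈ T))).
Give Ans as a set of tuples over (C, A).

{(17, p), (2, p), (21, p), (23, p)}

Joining Q and R on D yields {(25, s, 18, 10, 3, t), (25, s, 18, 10, 40, y), (25, x, 23, 12, 3, t), (25, x, 23, 12, 40, y), (28, c, 1, 9, 17, s), (28, c, 1, 9, 17, t), (28, c, 1, 9, 2, n), (28, c, 1, 9, 21, m), (28, c, 1, 9, 23, m), (28, n, 12, 40, 17, s), (28, n, 12, 40, 17, t), (28, n, 12, 40, 2, n), (28, n, 12, 40, 21, m), (28, n, 12, 40, 23, m), (28, p, 26, 18, 17, s), (28, p, 26, 18, 17, t), (28, p, 26, 18, 2, n), (28, p, 26, 18, 21, m), (28, p, 26, 18, 23, m), (28, p, 9, 33, 17, s), (28, p, 9, 33, 17, t), (28, p, 9, 33, 2, n), (28, p, 9, 33, 21, m), (28, p, 9, 33, 23, m), (28, r, 37, 37, 17, s), (28, r, 37, 37, 17, t), (28, r, 37, 37, 2, n), (28, r, 37, 37, 21, m), (28, r, 37, 37, 23, m), (7, v, 7, 3, 3, r)}.
Joining (Q ⋈ R) and T on A yields {(28, n, 12, 40, 17, s, 22), (28, n, 12, 40, 17, s, 25), (28, n, 12, 40, 17, t, 22), (28, n, 12, 40, 17, t, 25), (28, n, 12, 40, 2, n, 22), (28, n, 12, 40, 2, n, 25), (28, n, 12, 40, 21, m, 22), (28, n, 12, 40, 21, m, 25), (28, n, 12, 40, 23, m, 22), (28, n, 12, 40, 23, m, 25), (28, p, 26, 18, 17, s, 19), (28, p, 26, 18, 17, t, 19), (28, p, 26, 18, 2, n, 19), (28, p, 26, 18, 21, m, 19), (28, p, 26, 18, 23, m, 19), (28, p, 9, 33, 17, s, 19), (28, p, 9, 33, 17, t, 19), (28, p, 9, 33, 2, n, 19), (28, p, 9, 33, 21, m, 19), (28, p, 9, 33, 23, m, 19), (28, r, 37, 37, 17, s, 27), (28, r, 37, 37, 17, s, 28), (28, r, 37, 37, 17, s, 8), (28, r, 37, 37, 17, t, 27), (28, r, 37, 37, 17, t, 28), (28, r, 37, 37, 17, t, 8), (28, r, 37, 37, 2, n, 27), (28, r, 37, 37, 2, n, 28), (28, r, 37, 37, 2, n, 8), (28, r, 37, 37, 21, m, 27), (28, r, 37, 37, 21, m, 28), (28, r, 37, 37, 21, m, 8), (28, r, 37, 37, 23, m, 27), (28, r, 37, 37, 23, m, 28), (28, r, 37, 37, 23, m, 8)}.
Filtering on A = p leaves {(28, p, 26, 18, 17, s, 19), (28, p, 26, 18, 17, t, 19), (28, p, 26, 18, 2, n, 19), (28, p, 26, 18, 21, m, 19), (28, p, 26, 18, 23, m, 19), (28, p, 9, 33, 17, s, 19), (28, p, 9, 33, 17, t, 19), (28, p, 9, 33, 2, n, 19), (28, p, 9, 33, 21, m, 19), (28, p, 9, 33, 23, m, 19)}.
π[C, A]: project onto (C, A) (6 duplicate(s) eliminated) → {(17, p), (2, p), (21, p), (23, p)}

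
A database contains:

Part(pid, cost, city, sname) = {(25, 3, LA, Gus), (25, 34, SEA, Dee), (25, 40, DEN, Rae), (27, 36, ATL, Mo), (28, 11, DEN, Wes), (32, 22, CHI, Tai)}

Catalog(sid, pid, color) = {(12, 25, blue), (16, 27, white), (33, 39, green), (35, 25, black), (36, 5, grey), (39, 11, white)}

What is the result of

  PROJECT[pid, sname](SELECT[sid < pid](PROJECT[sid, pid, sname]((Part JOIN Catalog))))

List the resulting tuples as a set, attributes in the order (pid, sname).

{(25, Dee), (25, Gus), (25, Rae), (27, Mo)}

Joining Part and Catalog on pid yields {(25, 3, LA, Gus, 12, blue), (25, 3, LA, Gus, 35, black), (25, 34, SEA, Dee, 12, blue), (25, 34, SEA, Dee, 35, black), (25, 40, DEN, Rae, 12, blue), (25, 40, DEN, Rae, 35, black), (27, 36, ATL, Mo, 16, white)}.
π[sid, pid, sname]: project onto (sid, pid, sname) → {(12, 25, Dee), (12, 25, Gus), (12, 25, Rae), (16, 27, Mo), (35, 25, Dee), (35, 25, Gus), (35, 25, Rae)}
Selection sid < pid: {(12, 25, Dee), (12, 25, Gus), (12, 25, Rae), (16, 27, Mo)}
π[pid, sname]: project onto (pid, sname) → {(25, Dee), (25, Gus), (25, Rae), (27, Mo)}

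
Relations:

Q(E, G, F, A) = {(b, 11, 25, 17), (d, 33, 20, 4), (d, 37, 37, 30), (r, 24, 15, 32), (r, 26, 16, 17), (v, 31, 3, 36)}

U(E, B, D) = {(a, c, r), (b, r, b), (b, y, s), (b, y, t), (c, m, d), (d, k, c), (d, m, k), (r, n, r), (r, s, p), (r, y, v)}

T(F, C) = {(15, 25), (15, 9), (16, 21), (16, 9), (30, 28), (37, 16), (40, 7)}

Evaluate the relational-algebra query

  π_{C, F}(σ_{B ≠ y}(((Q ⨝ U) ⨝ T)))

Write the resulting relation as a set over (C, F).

{(16, 37), (21, 16), (25, 15), (9, 15), (9, 16)}

Natural join on E: {(b, 11, 25, 17, r, b), (b, 11, 25, 17, y, s), (b, 11, 25, 17, y, t), (d, 33, 20, 4, k, c), (d, 33, 20, 4, m, k), (d, 37, 37, 30, k, c), (d, 37, 37, 30, m, k), (r, 24, 15, 32, n, r), (r, 24, 15, 32, s, p), (r, 24, 15, 32, y, v), (r, 26, 16, 17, n, r), (r, 26, 16, 17, s, p), (r, 26, 16, 17, y, v)}
Natural join on F: {(d, 37, 37, 30, k, c, 16), (d, 37, 37, 30, m, k, 16), (r, 24, 15, 32, n, r, 25), (r, 24, 15, 32, n, r, 9), (r, 24, 15, 32, s, p, 25), (r, 24, 15, 32, s, p, 9), (r, 24, 15, 32, y, v, 25), (r, 24, 15, 32, y, v, 9), (r, 26, 16, 17, n, r, 21), (r, 26, 16, 17, n, r, 9), (r, 26, 16, 17, s, p, 21), (r, 26, 16, 17, s, p, 9), (r, 26, 16, 17, y, v, 21), (r, 26, 16, 17, y, v, 9)}
Filtering on B ≠ y leaves {(d, 37, 37, 30, k, c, 16), (d, 37, 37, 30, m, k, 16), (r, 24, 15, 32, n, r, 25), (r, 24, 15, 32, n, r, 9), (r, 24, 15, 32, s, p, 25), (r, 24, 15, 32, s, p, 9), (r, 26, 16, 17, n, r, 21), (r, 26, 16, 17, n, r, 9), (r, 26, 16, 17, s, p, 21), (r, 26, 16, 17, s, p, 9)}.
π[C, F]: project onto (C, F) (5 duplicate(s) eliminated) → {(16, 37), (21, 16), (25, 15), (9, 15), (9, 16)}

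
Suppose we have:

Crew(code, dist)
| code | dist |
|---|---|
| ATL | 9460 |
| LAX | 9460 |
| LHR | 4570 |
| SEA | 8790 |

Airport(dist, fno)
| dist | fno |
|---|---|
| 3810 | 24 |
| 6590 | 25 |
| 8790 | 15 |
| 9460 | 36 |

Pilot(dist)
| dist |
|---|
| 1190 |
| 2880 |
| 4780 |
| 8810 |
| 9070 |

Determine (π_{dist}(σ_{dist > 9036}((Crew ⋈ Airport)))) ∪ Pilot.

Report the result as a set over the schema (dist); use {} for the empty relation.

Natural join on dist: {(ATL, 9460, 36), (LAX, 9460, 36), (SEA, 8790, 15)}
Selection dist > 9036: {(ATL, 9460, 36), (LAX, 9460, 36)}
π[dist]: project onto (dist) (1 duplicate(s) eliminated) → {9460}
Set union of the two operands is {1190, 2880, 4780, 8810, 9070, 9460}.

{1190, 2880, 4780, 8810, 9070, 9460}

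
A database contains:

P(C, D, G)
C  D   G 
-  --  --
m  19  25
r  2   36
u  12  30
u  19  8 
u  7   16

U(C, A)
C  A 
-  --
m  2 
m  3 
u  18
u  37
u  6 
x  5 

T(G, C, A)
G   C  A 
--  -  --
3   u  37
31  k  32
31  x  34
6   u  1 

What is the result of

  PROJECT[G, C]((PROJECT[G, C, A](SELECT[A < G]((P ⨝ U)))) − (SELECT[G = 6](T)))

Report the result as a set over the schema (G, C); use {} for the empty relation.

{(16, u), (25, m), (30, u), (8, u)}

Natural join on C: {(m, 19, 25, 2), (m, 19, 25, 3), (u, 12, 30, 18), (u, 12, 30, 37), (u, 12, 30, 6), (u, 19, 8, 18), (u, 19, 8, 37), (u, 19, 8, 6), (u, 7, 16, 18), (u, 7, 16, 37), (u, 7, 16, 6)}
Selection A < G: {(m, 19, 25, 2), (m, 19, 25, 3), (u, 12, 30, 18), (u, 12, 30, 6), (u, 19, 8, 6), (u, 7, 16, 6)}
Keep only column(s) G, C, A: {(16, u, 6), (25, m, 2), (25, m, 3), (30, u, 18), (30, u, 6), (8, u, 6)}
Selection G = 6: {(6, u, 1)}
Set difference of the two operands is {(16, u, 6), (25, m, 2), (25, m, 3), (30, u, 18), (30, u, 6), (8, u, 6)}.
Keep only column(s) G, C (2 duplicate(s) eliminated): {(16, u), (25, m), (30, u), (8, u)}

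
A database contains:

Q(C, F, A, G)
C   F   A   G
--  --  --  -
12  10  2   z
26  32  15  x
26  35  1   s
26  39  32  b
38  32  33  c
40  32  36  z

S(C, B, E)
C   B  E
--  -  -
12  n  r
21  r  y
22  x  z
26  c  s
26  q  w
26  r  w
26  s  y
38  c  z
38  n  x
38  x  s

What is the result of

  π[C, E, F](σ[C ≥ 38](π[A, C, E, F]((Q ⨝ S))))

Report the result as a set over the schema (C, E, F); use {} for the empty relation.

Joining Q and S on C yields {(12, 10, 2, z, n, r), (26, 32, 15, x, c, s), (26, 32, 15, x, q, w), (26, 32, 15, x, r, w), (26, 32, 15, x, s, y), (26, 35, 1, s, c, s), (26, 35, 1, s, q, w), (26, 35, 1, s, r, w), (26, 35, 1, s, s, y), (26, 39, 32, b, c, s), (26, 39, 32, b, q, w), (26, 39, 32, b, r, w), (26, 39, 32, b, s, y), (38, 32, 33, c, c, z), (38, 32, 33, c, n, x), (38, 32, 33, c, x, s)}.
Keep only column(s) A, C, E, F (3 duplicate(s) eliminated): {(1, 26, s, 35), (1, 26, w, 35), (1, 26, y, 35), (15, 26, s, 32), (15, 26, w, 32), (15, 26, y, 32), (2, 12, r, 10), (32, 26, s, 39), (32, 26, w, 39), (32, 26, y, 39), (33, 38, s, 32), (33, 38, x, 32), (33, 38, z, 32)}
Filtering on C ≥ 38 leaves {(33, 38, s, 32), (33, 38, x, 32), (33, 38, z, 32)}.
Keep only column(s) C, E, F: {(38, s, 32), (38, x, 32), (38, z, 32)}

{(38, s, 32), (38, x, 32), (38, z, 32)}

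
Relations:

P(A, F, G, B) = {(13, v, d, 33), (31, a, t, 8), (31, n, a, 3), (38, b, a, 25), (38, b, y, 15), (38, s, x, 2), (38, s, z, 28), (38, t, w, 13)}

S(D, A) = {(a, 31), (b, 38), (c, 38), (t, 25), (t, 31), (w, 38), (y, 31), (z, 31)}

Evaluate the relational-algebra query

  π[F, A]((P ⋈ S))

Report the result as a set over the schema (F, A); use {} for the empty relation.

{(a, 31), (b, 38), (n, 31), (s, 38), (t, 38)}

Joining P and S on A yields {(31, a, t, 8, a), (31, a, t, 8, t), (31, a, t, 8, y), (31, a, t, 8, z), (31, n, a, 3, a), (31, n, a, 3, t), (31, n, a, 3, y), (31, n, a, 3, z), (38, b, a, 25, b), (38, b, a, 25, c), (38, b, a, 25, w), (38, b, y, 15, b), (38, b, y, 15, c), (38, b, y, 15, w), (38, s, x, 2, b), (38, s, x, 2, c), (38, s, x, 2, w), (38, s, z, 28, b), (38, s, z, 28, c), (38, s, z, 28, w), (38, t, w, 13, b), (38, t, w, 13, c), (38, t, w, 13, w)}.
Keep only column(s) F, A (18 duplicate(s) eliminated): {(a, 31), (b, 38), (n, 31), (s, 38), (t, 38)}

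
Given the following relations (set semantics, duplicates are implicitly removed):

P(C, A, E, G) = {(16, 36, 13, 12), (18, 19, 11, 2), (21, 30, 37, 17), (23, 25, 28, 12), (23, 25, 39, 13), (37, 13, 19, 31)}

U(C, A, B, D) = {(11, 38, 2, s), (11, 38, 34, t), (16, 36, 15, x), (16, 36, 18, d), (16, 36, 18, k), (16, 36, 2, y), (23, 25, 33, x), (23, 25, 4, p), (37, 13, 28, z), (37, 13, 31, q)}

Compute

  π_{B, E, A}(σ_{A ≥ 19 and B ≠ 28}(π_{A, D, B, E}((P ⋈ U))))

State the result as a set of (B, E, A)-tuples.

{(15, 13, 36), (18, 13, 36), (2, 13, 36), (33, 28, 25), (33, 39, 25), (4, 28, 25), (4, 39, 25)}

Natural join on C, A: {(16, 36, 13, 12, 15, x), (16, 36, 13, 12, 18, d), (16, 36, 13, 12, 18, k), (16, 36, 13, 12, 2, y), (23, 25, 28, 12, 33, x), (23, 25, 28, 12, 4, p), (23, 25, 39, 13, 33, x), (23, 25, 39, 13, 4, p), (37, 13, 19, 31, 28, z), (37, 13, 19, 31, 31, q)}
π_{A, D, B, E} gives {(13, q, 31, 19), (13, z, 28, 19), (25, p, 4, 28), (25, p, 4, 39), (25, x, 33, 28), (25, x, 33, 39), (36, d, 18, 13), (36, k, 18, 13), (36, x, 15, 13), (36, y, 2, 13)}.
Filtering on A ≥ 19 and B ≠ 28 leaves {(25, p, 4, 28), (25, p, 4, 39), (25, x, 33, 28), (25, x, 33, 39), (36, d, 18, 13), (36, k, 18, 13), (36, x, 15, 13), (36, y, 2, 13)}.
π_{B, E, A} gives {(15, 13, 36), (18, 13, 36), (2, 13, 36), (33, 28, 25), (33, 39, 25), (4, 28, 25), (4, 39, 25)} (1 duplicate(s) eliminated).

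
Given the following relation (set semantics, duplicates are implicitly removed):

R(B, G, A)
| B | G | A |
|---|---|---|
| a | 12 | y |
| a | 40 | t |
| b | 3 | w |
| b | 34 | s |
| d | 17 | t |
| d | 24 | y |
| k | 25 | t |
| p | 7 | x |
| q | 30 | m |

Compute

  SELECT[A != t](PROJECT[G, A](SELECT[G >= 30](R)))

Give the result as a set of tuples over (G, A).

Selection G >= 30: {(a, 40, t), (b, 34, s), (q, 30, m)}
Keep only column(s) G, A: {(30, m), (34, s), (40, t)}
Selection A != t: {(30, m), (34, s)}

{(30, m), (34, s)}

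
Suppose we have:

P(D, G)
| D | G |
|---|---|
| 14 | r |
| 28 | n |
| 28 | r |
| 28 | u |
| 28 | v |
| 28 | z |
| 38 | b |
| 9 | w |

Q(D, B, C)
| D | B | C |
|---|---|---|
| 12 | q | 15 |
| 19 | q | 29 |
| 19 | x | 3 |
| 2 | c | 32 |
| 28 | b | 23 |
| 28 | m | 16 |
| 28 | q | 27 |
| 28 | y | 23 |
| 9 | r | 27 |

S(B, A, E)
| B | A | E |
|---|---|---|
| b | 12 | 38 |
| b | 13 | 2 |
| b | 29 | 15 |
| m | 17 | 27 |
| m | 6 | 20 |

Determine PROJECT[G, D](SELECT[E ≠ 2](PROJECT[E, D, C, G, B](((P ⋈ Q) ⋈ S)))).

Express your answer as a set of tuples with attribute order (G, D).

{(n, 28), (r, 28), (u, 28), (v, 28), (z, 28)}

Natural join on D: {(28, n, b, 23), (28, n, m, 16), (28, n, q, 27), (28, n, y, 23), (28, r, b, 23), (28, r, m, 16), (28, r, q, 27), (28, r, y, 23), (28, u, b, 23), (28, u, m, 16), (28, u, q, 27), (28, u, y, 23), (28, v, b, 23), (28, v, m, 16), (28, v, q, 27), (28, v, y, 23), (28, z, b, 23), (28, z, m, 16), (28, z, q, 27), (28, z, y, 23), (9, w, r, 27)}
Natural join on B: {(28, n, b, 23, 12, 38), (28, n, b, 23, 13, 2), (28, n, b, 23, 29, 15), (28, n, m, 16, 17, 27), (28, n, m, 16, 6, 20), (28, r, b, 23, 12, 38), (28, r, b, 23, 13, 2), (28, r, b, 23, 29, 15), (28, r, m, 16, 17, 27), (28, r, m, 16, 6, 20), (28, u, b, 23, 12, 38), (28, u, b, 23, 13, 2), (28, u, b, 23, 29, 15), (28, u, m, 16, 17, 27), (28, u, m, 16, 6, 20), (28, v, b, 23, 12, 38), (28, v, b, 23, 13, 2), (28, v, b, 23, 29, 15), (28, v, m, 16, 17, 27), (28, v, m, 16, 6, 20), (28, z, b, 23, 12, 38), (28, z, b, 23, 13, 2), (28, z, b, 23, 29, 15), (28, z, m, 16, 17, 27), (28, z, m, 16, 6, 20)}
Keep only column(s) E, D, C, G, B: {(15, 28, 23, n, b), (15, 28, 23, r, b), (15, 28, 23, u, b), (15, 28, 23, v, b), (15, 28, 23, z, b), (2, 28, 23, n, b), (2, 28, 23, r, b), (2, 28, 23, u, b), (2, 28, 23, v, b), (2, 28, 23, z, b), (20, 28, 16, n, m), (20, 28, 16, r, m), (20, 28, 16, u, m), (20, 28, 16, v, m), (20, 28, 16, z, m), (27, 28, 16, n, m), (27, 28, 16, r, m), (27, 28, 16, u, m), (27, 28, 16, v, m), (27, 28, 16, z, m), (38, 28, 23, n, b), (38, 28, 23, r, b), (38, 28, 23, u, b), (38, 28, 23, v, b), (38, 28, 23, z, b)}
σ[E ≠ 2]: keep tuples satisfying E ≠ 2 → {(15, 28, 23, n, b), (15, 28, 23, r, b), (15, 28, 23, u, b), (15, 28, 23, v, b), (15, 28, 23, z, b), (20, 28, 16, n, m), (20, 28, 16, r, m), (20, 28, 16, u, m), (20, 28, 16, v, m), (20, 28, 16, z, m), (27, 28, 16, n, m), (27, 28, 16, r, m), (27, 28, 16, u, m), (27, 28, 16, v, m), (27, 28, 16, z, m), (38, 28, 23, n, b), (38, 28, 23, r, b), (38, 28, 23, u, b), (38, 28, 23, v, b), (38, 28, 23, z, b)}
Keep only column(s) G, D (15 duplicate(s) eliminated): {(n, 28), (r, 28), (u, 28), (v, 28), (z, 28)}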